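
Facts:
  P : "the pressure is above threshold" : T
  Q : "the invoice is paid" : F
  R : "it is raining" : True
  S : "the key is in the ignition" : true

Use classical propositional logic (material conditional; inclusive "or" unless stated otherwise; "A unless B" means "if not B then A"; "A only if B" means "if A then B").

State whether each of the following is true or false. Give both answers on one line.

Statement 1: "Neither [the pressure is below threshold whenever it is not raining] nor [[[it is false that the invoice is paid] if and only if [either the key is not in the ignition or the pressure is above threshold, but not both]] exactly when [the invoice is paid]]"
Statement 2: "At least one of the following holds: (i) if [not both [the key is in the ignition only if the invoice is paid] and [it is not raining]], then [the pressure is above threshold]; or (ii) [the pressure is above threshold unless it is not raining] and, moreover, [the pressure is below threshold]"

Statement 1: This is (not R -> not P) nor ((not Q iff (not S xor P)) iff Q).

not R = not True = False
not P = not True = False
not R -> not P = False -> False = True
not Q = not False = True
not S = not True = False
not S xor P = False xor True = True
not Q iff (not S xor P) = True iff True = True
(not Q iff (not S xor P)) iff Q = True iff False = False
(not R -> not P) nor ((not Q iff (not S xor P)) iff Q) = True nor False = False
Hence Statement 1 is false.

Statement 2: In symbols: (((S -> Q) nand not R) -> P) or ((P or not R) and not P)

S -> Q = True -> False = False
not R = not True = False
(S -> Q) nand not R = False nand False = True
((S -> Q) nand not R) -> P = True -> True = True
not R = not True = False
P or not R = True or False = True
not P = not True = False
(P or not R) and not P = True and False = False
(((S -> Q) nand not R) -> P) or ((P or not R) and not P) = True or False = True
So Statement 2 is true.

Statement 1 F, Statement 2 T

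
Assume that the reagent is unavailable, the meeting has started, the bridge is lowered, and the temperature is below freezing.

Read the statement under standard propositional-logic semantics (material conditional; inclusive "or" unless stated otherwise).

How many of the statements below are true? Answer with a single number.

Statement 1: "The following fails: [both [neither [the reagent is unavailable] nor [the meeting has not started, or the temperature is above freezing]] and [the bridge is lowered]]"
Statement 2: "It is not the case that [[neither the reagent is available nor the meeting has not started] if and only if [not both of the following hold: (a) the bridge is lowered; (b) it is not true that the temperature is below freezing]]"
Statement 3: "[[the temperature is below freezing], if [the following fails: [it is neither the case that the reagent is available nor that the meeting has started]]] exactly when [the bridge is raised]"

Let M = "the reagent is available" (F), Q = "the meeting has started" (T), K = "the temperature is below freezing" (T), U = "the bridge is raised" (F).

Statement 1: Parsed as ¬((¬M ↓ (¬Q ∨ ¬K)) ∧ ¬U)

¬M = ¬F = T
¬Q = ¬T = F
¬K = ¬T = F
¬Q ∨ ¬K = F ∨ F = F
¬M ↓ (¬Q ∨ ¬K) = T ↓ F = F
¬U = ¬F = T
(¬M ↓ (¬Q ∨ ¬K)) ∧ ¬U = F ∧ T = F
¬((¬M ↓ (¬Q ∨ ¬K)) ∧ ¬U) = ¬F = T
Hence Statement 1 is true.

Statement 2: In symbols: ¬((M ↓ ¬Q) ↔ (¬U ↑ ¬K))

¬Q = ¬T = F
M ↓ ¬Q = F ↓ F = T
¬U = ¬F = T
¬K = ¬T = F
¬U ↑ ¬K = T ↑ F = T
(M ↓ ¬Q) ↔ (¬U ↑ ¬K) = T ↔ T = T
¬((M ↓ ¬Q) ↔ (¬U ↑ ¬K)) = ¬T = F
Thus Statement 2 is false.

Statement 3: This is (¬(M ↓ Q) → K) ↔ U.

M ↓ Q = F ↓ T = F
¬(M ↓ Q) = ¬F = T
¬(M ↓ Q) → K = T → T = T
(¬(M ↓ Q) → K) ↔ U = T ↔ F = F
So Statement 3 is false.

True statements: 1.

1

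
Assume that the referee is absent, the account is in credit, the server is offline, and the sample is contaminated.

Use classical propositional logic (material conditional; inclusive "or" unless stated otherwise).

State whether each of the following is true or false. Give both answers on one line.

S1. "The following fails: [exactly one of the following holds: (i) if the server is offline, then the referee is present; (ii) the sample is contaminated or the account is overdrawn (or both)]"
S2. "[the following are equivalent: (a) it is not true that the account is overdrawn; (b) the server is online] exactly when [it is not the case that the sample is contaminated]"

Let R = "the server is online" (F), P = "the referee is present" (F), S = "the sample is contaminated" (T), Q = "the account is overdrawn" (F).

S1: In symbols: ¬((¬R → P) ⊕ (S ∨ Q))

¬R = ¬F = T
¬R → P = T → F = F
S ∨ Q = T ∨ F = T
(¬R → P) ⊕ (S ∨ Q) = F ⊕ T = T
¬((¬R → P) ⊕ (S ∨ Q)) = ¬T = F
So S1 is false.

S2: This is (¬Q ↔ R) ↔ ¬S.

¬Q = ¬F = T
¬Q ↔ R = T ↔ F = F
¬S = ¬T = F
(¬Q ↔ R) ↔ ¬S = F ↔ F = T
Hence S2 is true.

S1 False / S2 True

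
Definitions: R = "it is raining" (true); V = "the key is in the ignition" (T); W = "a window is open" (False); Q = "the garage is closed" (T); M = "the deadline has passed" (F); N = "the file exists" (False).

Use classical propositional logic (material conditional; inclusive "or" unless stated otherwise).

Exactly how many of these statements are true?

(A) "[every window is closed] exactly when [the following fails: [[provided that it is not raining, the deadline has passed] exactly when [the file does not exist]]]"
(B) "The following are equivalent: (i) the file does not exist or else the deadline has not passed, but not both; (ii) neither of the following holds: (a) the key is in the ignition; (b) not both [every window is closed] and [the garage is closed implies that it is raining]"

1

(A): In symbols: ~W <-> ~((~R -> M) <-> ~N)

~W = ~F = T
~R = ~T = F
~R -> M = F -> F = T
~N = ~F = T
(~R -> M) <-> ~N = T <-> T = T
~((~R -> M) <-> ~N) = ~T = F
~W <-> ~((~R -> M) <-> ~N) = T <-> F = F
Hence (A) is false.

(B): Formalization: (~N xor ~M) <-> (V nor (~W nand (Q -> R)))

~N = ~F = T
~M = ~F = T
~N xor ~M = T xor T = F
~W = ~F = T
Q -> R = T -> T = T
~W nand (Q -> R) = T nand T = F
V nor (~W nand (Q -> R)) = T nor F = F
(~N xor ~M) <-> (V nor (~W nand (Q -> R))) = F <-> F = T
Hence (B) is true.

1 of the 2 statements is true ((B)).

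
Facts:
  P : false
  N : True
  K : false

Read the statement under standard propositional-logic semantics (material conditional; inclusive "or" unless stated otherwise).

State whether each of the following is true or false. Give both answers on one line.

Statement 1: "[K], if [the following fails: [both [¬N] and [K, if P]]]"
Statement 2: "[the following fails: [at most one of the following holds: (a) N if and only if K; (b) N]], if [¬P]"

Statement 1: Formalization: not (not N and (P -> K)) -> K

not N = not True = False
P -> K = False -> False = True
not N and (P -> K) = False and True = False
not (not N and (P -> K)) = not False = True
not (not N and (P -> K)) -> K = True -> False = False
So Statement 1 is false.

Statement 2: In symbols: not P -> not ((N iff K) nand N)

not P = not False = True
N iff K = True iff False = False
(N iff K) nand N = False nand True = True
not ((N iff K) nand N) = not True = False
not P -> not ((N iff K) nand N) = True -> False = False
Hence Statement 2 is false.

Statement 1 False, Statement 2 False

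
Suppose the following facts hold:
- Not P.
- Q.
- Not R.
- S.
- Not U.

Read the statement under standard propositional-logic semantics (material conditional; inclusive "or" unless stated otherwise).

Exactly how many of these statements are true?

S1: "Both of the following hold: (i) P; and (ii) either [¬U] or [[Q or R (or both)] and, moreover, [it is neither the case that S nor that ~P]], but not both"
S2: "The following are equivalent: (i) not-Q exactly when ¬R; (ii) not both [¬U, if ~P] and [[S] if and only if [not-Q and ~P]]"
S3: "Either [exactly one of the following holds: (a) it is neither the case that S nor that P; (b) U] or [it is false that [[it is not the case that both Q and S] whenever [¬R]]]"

1

S1: This is P & (~U xor ((Q | R) & (S nor ~P))).

~U = ~F = T
Q | R = T | F = T
~P = ~F = T
S nor ~P = T nor T = F
(Q | R) & (S nor ~P) = T & F = F
~U xor ((Q | R) & (S nor ~P)) = T xor F = T
P & (~U xor ((Q | R) & (S nor ~P))) = F & T = F
So S1 is false.

S2: In symbols: (~Q <-> ~R) <-> ((~P -> ~U) nand (S <-> (~Q & ~P)))

~Q = ~T = F
~R = ~F = T
~Q <-> ~R = F <-> T = F
~P = ~F = T
~U = ~F = T
~P -> ~U = T -> T = T
~Q = ~T = F
~P = ~F = T
~Q & ~P = F & T = F
S <-> (~Q & ~P) = T <-> F = F
(~P -> ~U) nand (S <-> (~Q & ~P)) = T nand F = T
(~Q <-> ~R) <-> ((~P -> ~U) nand (S <-> (~Q & ~P))) = F <-> T = F
Hence S2 is false.

S3: In symbols: ((S nor P) xor U) | ~(~R -> (Q nand S))

S nor P = T nor F = F
(S nor P) xor U = F xor F = F
~R = ~F = T
Q nand S = T nand T = F
~R -> (Q nand S) = T -> F = F
~(~R -> (Q nand S)) = ~F = T
((S nor P) xor U) | ~(~R -> (Q nand S)) = F | T = T
Thus S3 is true.

1 of the 3 statements is true.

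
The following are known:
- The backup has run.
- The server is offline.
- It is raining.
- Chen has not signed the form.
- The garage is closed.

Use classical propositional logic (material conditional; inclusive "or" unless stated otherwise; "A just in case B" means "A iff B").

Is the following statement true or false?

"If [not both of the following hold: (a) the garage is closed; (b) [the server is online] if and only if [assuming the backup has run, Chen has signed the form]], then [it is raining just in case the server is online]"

Let M = "the garage is closed" (True), P = "the server is online" (False), K = "the backup has run" (True), N = "Chen has signed the form" (False), L = "it is raining" (True).
In symbols: (M nand (P iff (K -> N))) -> (L iff P)

K -> N = True -> False = False
P iff (K -> N) = False iff False = True
M nand (P iff (K -> N)) = True nand True = False
L iff P = True iff False = False
(M nand (P iff (K -> N))) -> (L iff P) = False -> False = True

The statement is true.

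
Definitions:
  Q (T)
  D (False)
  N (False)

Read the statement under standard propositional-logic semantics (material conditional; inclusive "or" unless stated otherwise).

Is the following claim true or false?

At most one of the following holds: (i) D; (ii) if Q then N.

True.

Formalization: D ↑ (Q → N)

Q → N = T → F = F
D ↑ (Q → N) = F ↑ F = T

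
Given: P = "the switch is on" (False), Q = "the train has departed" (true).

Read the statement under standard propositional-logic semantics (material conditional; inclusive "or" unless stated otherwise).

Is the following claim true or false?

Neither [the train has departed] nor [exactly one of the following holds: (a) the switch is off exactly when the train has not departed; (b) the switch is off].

Parsed as Q ↓ ((¬P ↔ ¬Q) ⊕ ¬P)

¬P = ¬F = T
¬Q = ¬T = F
¬P ↔ ¬Q = T ↔ F = F
¬P = ¬F = T
(¬P ↔ ¬Q) ⊕ ¬P = F ⊕ T = T
Q ↓ ((¬P ↔ ¬Q) ⊕ ¬P) = T ↓ T = F

The statement is false.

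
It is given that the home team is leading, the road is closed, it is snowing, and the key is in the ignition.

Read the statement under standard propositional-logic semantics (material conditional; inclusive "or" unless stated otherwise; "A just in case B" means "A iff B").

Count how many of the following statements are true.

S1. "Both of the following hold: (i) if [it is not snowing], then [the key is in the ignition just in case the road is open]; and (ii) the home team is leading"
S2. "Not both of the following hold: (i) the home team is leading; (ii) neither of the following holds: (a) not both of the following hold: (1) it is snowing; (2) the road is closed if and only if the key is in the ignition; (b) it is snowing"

2

Let R = "it is snowing" (True), S = "the key is in the ignition" (True), Q = "the road is closed" (True), P = "the home team is leading" (True).

S1: Parsed as (not R -> (S iff not Q)) and P

not R = not True = False
not Q = not True = False
S iff not Q = True iff False = False
not R -> (S iff not Q) = False -> False = True
(not R -> (S iff not Q)) and P = True and True = True
So S1 is true.

S2: This is P nand ((R nand (Q iff S)) nor R).

Q iff S = True iff True = True
R nand (Q iff S) = True nand True = False
(R nand (Q iff S)) nor R = False nor True = False
P nand ((R nand (Q iff S)) nor R) = True nand False = True
So S2 is true.

True statements: 2 (S1, S2).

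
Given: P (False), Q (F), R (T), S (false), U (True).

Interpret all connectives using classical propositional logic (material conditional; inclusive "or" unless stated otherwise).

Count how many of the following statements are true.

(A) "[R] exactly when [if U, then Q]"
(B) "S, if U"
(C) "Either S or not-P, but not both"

1

(A): This is R <-> (U -> Q).

U -> Q = T -> F = F
R <-> (U -> Q) = T <-> F = F
Thus (A) is false.

(B): This is U -> S.

U -> S = T -> F = F
Thus (B) is false.

(C): Parsed as S xor ~P

~P = ~F = T
S xor ~P = F xor T = T
So (C) is true.

1 of the 3 statements is true.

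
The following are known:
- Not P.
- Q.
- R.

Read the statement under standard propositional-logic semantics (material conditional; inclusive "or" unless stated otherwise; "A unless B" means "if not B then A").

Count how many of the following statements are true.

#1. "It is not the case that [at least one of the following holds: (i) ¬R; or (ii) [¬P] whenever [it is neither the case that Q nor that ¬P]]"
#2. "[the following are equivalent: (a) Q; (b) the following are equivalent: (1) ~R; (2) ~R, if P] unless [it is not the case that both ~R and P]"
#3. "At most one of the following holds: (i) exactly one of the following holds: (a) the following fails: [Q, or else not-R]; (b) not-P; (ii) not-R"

2

#1: In symbols: ~(~R | ((Q nor ~P) -> ~P))

~R = ~T = F
~P = ~F = T
Q nor ~P = T nor T = F
~P = ~F = T
(Q nor ~P) -> ~P = F -> T = T
~R | ((Q nor ~P) -> ~P) = F | T = T
~(~R | ((Q nor ~P) -> ~P)) = ~T = F
So #1 is false.

#2: Formalization: (Q <-> (~R <-> (P -> ~R))) | (~R nand P)

~R = ~T = F
~R = ~T = F
P -> ~R = F -> F = T
~R <-> (P -> ~R) = F <-> T = F
Q <-> (~R <-> (P -> ~R)) = T <-> F = F
~R = ~T = F
~R nand P = F nand F = T
(Q <-> (~R <-> (P -> ~R))) | (~R nand P) = F | T = T
Thus #2 is true.

#3: Formalization: (~(Q | ~R) xor ~P) nand ~R

~R = ~T = F
Q | ~R = T | F = T
~(Q | ~R) = ~T = F
~P = ~F = T
~(Q | ~R) xor ~P = F xor T = T
~R = ~T = F
(~(Q | ~R) xor ~P) nand ~R = T nand F = T
Thus #3 is true.

2 of the 3 statements are true (#2, #3).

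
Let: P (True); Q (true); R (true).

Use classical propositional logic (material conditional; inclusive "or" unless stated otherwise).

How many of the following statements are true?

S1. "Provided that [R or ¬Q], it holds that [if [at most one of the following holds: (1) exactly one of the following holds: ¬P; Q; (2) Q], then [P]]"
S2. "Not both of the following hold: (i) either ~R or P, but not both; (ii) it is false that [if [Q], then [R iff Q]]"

S1: Formalization: (R or not Q) -> (((not P xor Q) nand Q) -> P)

not Q = not True = False
R or not Q = True or False = True
not P = not True = False
not P xor Q = False xor True = True
(not P xor Q) nand Q = True nand True = False
((not P xor Q) nand Q) -> P = False -> True = True
(R or not Q) -> (((not P xor Q) nand Q) -> P) = True -> True = True
Hence S1 is true.

S2: Formalization: (not R xor P) nand not (Q -> (R iff Q))

not R = not True = False
not R xor P = False xor True = True
R iff Q = True iff True = True
Q -> (R iff Q) = True -> True = True
not (Q -> (R iff Q)) = not True = False
(not R xor P) nand not (Q -> (R iff Q)) = True nand False = True
So S2 is true.

True statements: 2 (S1, S2).

2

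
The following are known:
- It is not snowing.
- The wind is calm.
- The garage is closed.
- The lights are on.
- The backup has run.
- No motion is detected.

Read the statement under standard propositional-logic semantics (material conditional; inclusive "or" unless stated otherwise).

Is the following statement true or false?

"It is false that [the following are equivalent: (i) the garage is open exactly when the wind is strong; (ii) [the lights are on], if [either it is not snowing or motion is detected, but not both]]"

false

Let R = "the garage is closed" (T), Q = "the wind is strong" (F), P = "it is snowing" (F), V = "motion is detected" (F), S = "the lights are on" (T).
In symbols: ¬((¬R ↔ Q) ↔ ((¬P ⊕ V) → S))

¬R = ¬T = F
¬R ↔ Q = F ↔ F = T
¬P = ¬F = T
¬P ⊕ V = T ⊕ F = T
(¬P ⊕ V) → S = T → T = T
(¬R ↔ Q) ↔ ((¬P ⊕ V) → S) = T ↔ T = T
¬((¬R ↔ Q) ↔ ((¬P ⊕ V) → S)) = ¬T = F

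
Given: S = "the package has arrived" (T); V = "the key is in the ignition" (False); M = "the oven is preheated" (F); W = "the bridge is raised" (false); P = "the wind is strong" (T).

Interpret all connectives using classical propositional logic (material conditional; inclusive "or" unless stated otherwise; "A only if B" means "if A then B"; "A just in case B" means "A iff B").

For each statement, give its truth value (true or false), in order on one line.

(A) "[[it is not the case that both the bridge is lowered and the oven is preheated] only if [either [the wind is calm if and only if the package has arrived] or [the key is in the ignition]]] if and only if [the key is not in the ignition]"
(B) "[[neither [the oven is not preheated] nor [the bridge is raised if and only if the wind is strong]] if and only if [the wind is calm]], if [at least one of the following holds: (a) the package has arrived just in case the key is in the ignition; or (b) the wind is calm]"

(A): Formalization: ((not W nand M) -> ((not P iff S) or V)) iff not V

not W = not False = True
not W nand M = True nand False = True
not P = not True = False
not P iff S = False iff True = False
(not P iff S) or V = False or False = False
(not W nand M) -> ((not P iff S) or V) = True -> False = False
not V = not False = True
((not W nand M) -> ((not P iff S) or V)) iff not V = False iff True = False
Thus (A) is false.

(B): Formalization: ((S iff V) or not P) -> ((not M nor (W iff P)) iff not P)

S iff V = True iff False = False
not P = not True = False
(S iff V) or not P = False or False = False
not M = not False = True
W iff P = False iff True = False
not M nor (W iff P) = True nor False = False
not P = not True = False
(not M nor (W iff P)) iff not P = False iff False = True
((S iff V) or not P) -> ((not M nor (W iff P)) iff not P) = False -> True = True
Thus (B) is true.

(A) False, (B) True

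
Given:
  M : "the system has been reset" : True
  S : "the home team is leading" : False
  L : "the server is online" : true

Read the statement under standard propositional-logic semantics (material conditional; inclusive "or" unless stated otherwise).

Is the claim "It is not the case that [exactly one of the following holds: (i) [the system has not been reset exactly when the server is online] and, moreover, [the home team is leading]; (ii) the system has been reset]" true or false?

Parsed as ~(((~M <-> L) & S) xor M)

~M = ~T = F
~M <-> L = F <-> T = F
(~M <-> L) & S = F & F = F
((~M <-> L) & S) xor M = F xor T = T
~(((~M <-> L) & S) xor M) = ~T = F

The statement is false.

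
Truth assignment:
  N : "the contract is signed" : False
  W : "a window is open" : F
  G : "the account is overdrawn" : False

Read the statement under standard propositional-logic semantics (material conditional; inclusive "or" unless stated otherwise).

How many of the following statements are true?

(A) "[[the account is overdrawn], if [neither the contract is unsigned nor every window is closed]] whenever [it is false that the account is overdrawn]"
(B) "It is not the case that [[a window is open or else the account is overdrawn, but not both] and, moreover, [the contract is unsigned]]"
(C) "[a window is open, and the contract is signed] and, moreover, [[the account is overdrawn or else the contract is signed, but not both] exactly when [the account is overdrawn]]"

2

(A): Formalization: ~G -> ((~N nor ~W) -> G)

~G = ~F = T
~N = ~F = T
~W = ~F = T
~N nor ~W = T nor T = F
(~N nor ~W) -> G = F -> F = T
~G -> ((~N nor ~W) -> G) = T -> T = T
So (A) is true.

(B): Parsed as ~((W xor G) & ~N)

W xor G = F xor F = F
~N = ~F = T
(W xor G) & ~N = F & T = F
~((W xor G) & ~N) = ~F = T
So (B) is true.

(C): Parsed as (W & N) & ((G xor N) <-> G)

W & N = F & F = F
G xor N = F xor F = F
(G xor N) <-> G = F <-> F = T
(W & N) & ((G xor N) <-> G) = F & T = F
So (C) is false.

2 of the 3 statements are true.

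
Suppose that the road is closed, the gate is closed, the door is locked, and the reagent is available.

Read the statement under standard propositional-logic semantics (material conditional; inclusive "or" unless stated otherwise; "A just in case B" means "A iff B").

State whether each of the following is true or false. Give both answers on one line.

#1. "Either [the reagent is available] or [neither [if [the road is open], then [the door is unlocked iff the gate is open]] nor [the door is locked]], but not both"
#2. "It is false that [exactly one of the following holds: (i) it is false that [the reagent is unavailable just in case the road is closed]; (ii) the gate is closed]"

Let H = "the reagent is available" (T), M = "the road is closed" (T), G = "the door is locked" (T), V = "the gate is open" (F).

#1: This is H xor ((~M -> (~G <-> V)) nor G).

~M = ~T = F
~G = ~T = F
~G <-> V = F <-> F = T
~M -> (~G <-> V) = F -> T = T
(~M -> (~G <-> V)) nor G = T nor T = F
H xor ((~M -> (~G <-> V)) nor G) = T xor F = T
Hence #1 is true.

#2: In symbols: ~(~(~H <-> M) xor ~V)

~H = ~T = F
~H <-> M = F <-> T = F
~(~H <-> M) = ~F = T
~V = ~F = T
~(~H <-> M) xor ~V = T xor T = F
~(~(~H <-> M) xor ~V) = ~F = T
Hence #2 is true.

#1 T / #2 T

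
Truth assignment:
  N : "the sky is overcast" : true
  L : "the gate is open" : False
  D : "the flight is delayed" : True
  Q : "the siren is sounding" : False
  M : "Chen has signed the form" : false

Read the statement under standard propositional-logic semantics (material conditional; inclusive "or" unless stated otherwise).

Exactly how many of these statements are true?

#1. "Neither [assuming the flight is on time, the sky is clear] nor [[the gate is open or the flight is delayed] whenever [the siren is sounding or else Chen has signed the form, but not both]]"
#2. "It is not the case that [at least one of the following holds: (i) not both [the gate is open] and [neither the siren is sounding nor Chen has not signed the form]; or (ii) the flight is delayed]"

0

#1: Parsed as (not D -> not N) nor ((Q xor M) -> (L or D))

not D = not True = False
not N = not True = False
not D -> not N = False -> False = True
Q xor M = False xor False = False
L or D = False or True = True
(Q xor M) -> (L or D) = False -> True = True
(not D -> not N) nor ((Q xor M) -> (L or D)) = True nor True = False
So #1 is false.

#2: In symbols: not ((L nand (Q nor not M)) or D)

not M = not False = True
Q nor not M = False nor True = False
L nand (Q nor not M) = False nand False = True
(L nand (Q nor not M)) or D = True or True = True
not ((L nand (Q nor not M)) or D) = not True = False
Hence #2 is false.

0 of the 2 statements are true (none).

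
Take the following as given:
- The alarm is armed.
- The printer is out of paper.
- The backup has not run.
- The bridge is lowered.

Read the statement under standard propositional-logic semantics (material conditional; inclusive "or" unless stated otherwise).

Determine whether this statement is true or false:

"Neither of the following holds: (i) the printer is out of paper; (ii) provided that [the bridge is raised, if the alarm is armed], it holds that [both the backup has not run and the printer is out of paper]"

false

Let S = "the printer has paper" (F), G = "the alarm is armed" (T), L = "the bridge is raised" (F), R = "the backup has run" (F).
Parsed as ¬S ↓ ((G → L) → (¬R ∧ ¬S))

¬S = ¬F = T
G → L = T → F = F
¬R = ¬F = T
¬S = ¬F = T
¬R ∧ ¬S = T ∧ T = T
(G → L) → (¬R ∧ ¬S) = F → T = T
¬S ↓ ((G → L) → (¬R ∧ ¬S)) = T ↓ T = F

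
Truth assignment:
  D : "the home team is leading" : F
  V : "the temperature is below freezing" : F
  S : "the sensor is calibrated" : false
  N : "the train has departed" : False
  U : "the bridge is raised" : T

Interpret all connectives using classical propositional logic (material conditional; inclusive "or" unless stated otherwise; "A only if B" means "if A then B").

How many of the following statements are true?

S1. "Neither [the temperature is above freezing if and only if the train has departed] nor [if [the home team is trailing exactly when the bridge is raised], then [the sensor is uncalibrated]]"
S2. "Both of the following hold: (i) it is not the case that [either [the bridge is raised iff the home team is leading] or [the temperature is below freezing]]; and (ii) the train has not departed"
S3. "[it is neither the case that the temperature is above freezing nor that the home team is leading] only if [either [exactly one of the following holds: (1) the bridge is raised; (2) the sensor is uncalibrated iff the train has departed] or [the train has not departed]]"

2

S1: Parsed as (¬V ↔ N) ↓ ((¬D ↔ U) → ¬S)

¬V = ¬F = T
¬V ↔ N = T ↔ F = F
¬D = ¬F = T
¬D ↔ U = T ↔ T = T
¬S = ¬F = T
(¬D ↔ U) → ¬S = T → T = T
(¬V ↔ N) ↓ ((¬D ↔ U) → ¬S) = F ↓ T = F
Hence S1 is false.

S2: Parsed as ¬((U ↔ D) ∨ V) ∧ ¬N

U ↔ D = T ↔ F = F
(U ↔ D) ∨ V = F ∨ F = F
¬((U ↔ D) ∨ V) = ¬F = T
¬N = ¬F = T
¬((U ↔ D) ∨ V) ∧ ¬N = T ∧ T = T
So S2 is true.

S3: In symbols: (¬V ↓ D) → ((U ⊕ (¬S ↔ N)) ∨ ¬N)

¬V = ¬F = T
¬V ↓ D = T ↓ F = F
¬S = ¬F = T
¬S ↔ N = T ↔ F = F
U ⊕ (¬S ↔ N) = T ⊕ F = T
¬N = ¬F = T
(U ⊕ (¬S ↔ N)) ∨ ¬N = T ∨ T = T
(¬V ↓ D) → ((U ⊕ (¬S ↔ N)) ∨ ¬N) = F → T = T
Thus S3 is true.

True statements: 2.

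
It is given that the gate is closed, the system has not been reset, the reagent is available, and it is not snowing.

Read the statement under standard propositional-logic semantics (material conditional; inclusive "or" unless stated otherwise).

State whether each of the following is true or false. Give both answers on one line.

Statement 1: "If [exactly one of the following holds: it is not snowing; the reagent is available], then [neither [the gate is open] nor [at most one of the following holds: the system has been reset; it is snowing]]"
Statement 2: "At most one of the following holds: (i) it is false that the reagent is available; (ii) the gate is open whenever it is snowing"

Statement 1 True; Statement 2 True

Let L = "it is snowing" (F), R = "the reagent is available" (T), W = "the gate is open" (F), S = "the system has been reset" (F).

Statement 1: In symbols: (~L xor R) -> (W nor (S nand L))

~L = ~F = T
~L xor R = T xor T = F
S nand L = F nand F = T
W nor (S nand L) = F nor T = F
(~L xor R) -> (W nor (S nand L)) = F -> F = T
So Statement 1 is true.

Statement 2: Formalization: ~R nand (L -> W)

~R = ~T = F
L -> W = F -> F = T
~R nand (L -> W) = F nand T = T
So Statement 2 is true.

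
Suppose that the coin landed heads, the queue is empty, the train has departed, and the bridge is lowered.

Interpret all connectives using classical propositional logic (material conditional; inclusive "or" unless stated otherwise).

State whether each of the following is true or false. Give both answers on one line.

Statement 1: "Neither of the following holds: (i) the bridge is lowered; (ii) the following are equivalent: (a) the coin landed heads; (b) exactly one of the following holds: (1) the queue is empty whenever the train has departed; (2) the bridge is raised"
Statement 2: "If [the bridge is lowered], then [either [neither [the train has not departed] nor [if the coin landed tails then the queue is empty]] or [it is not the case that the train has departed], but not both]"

Let S = "the bridge is raised" (False), P = "the coin landed heads" (True), R = "the train has departed" (True), Q = "the queue is empty" (True).

Statement 1: Parsed as not S nor (P iff ((R -> Q) xor S))

not S = not False = True
R -> Q = True -> True = True
(R -> Q) xor S = True xor False = True
P iff ((R -> Q) xor S) = True iff True = True
not S nor (P iff ((R -> Q) xor S)) = True nor True = False
So Statement 1 is false.

Statement 2: Formalization: not S -> ((not R nor (not P -> Q)) xor not R)

not S = not False = True
not R = not True = False
not P = not True = False
not P -> Q = False -> True = True
not R nor (not P -> Q) = False nor True = False
not R = not True = False
(not R nor (not P -> Q)) xor not R = False xor False = False
not S -> ((not R nor (not P -> Q)) xor not R) = True -> False = False
Hence Statement 2 is false.

Statement 1 F / Statement 2 F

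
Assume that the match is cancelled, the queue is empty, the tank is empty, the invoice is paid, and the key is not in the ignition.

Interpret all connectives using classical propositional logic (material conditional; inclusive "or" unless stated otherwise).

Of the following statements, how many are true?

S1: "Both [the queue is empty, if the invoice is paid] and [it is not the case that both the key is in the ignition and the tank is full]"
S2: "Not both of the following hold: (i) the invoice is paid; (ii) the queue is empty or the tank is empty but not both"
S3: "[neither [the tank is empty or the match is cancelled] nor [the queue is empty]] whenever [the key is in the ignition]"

3

Let H = "the invoice is paid" (T), G = "the queue is empty" (T), U = "the key is in the ignition" (F), R = "the tank is full" (F), M = "the match is cancelled" (T).

S1: This is (H -> G) & (U nand R).

H -> G = T -> T = T
U nand R = F nand F = T
(H -> G) & (U nand R) = T & T = T
Thus S1 is true.

S2: This is H nand (G xor ~R).

~R = ~F = T
G xor ~R = T xor T = F
H nand (G xor ~R) = T nand F = T
Hence S2 is true.

S3: In symbols: U -> ((~R | M) nor G)

~R = ~F = T
~R | M = T | T = T
(~R | M) nor G = T nor T = F
U -> ((~R | M) nor G) = F -> F = T
Hence S3 is true.

True statements: 3 (S1, S2, S3).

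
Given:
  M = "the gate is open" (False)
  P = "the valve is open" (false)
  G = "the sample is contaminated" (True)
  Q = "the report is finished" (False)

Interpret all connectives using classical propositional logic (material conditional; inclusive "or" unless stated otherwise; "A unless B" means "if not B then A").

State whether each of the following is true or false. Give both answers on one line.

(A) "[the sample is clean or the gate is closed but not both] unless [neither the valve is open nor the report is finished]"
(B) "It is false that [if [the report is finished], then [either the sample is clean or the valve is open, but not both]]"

(A) true / (B) false

(A): In symbols: (not G xor not M) or (P nor Q)

not G = not True = False
not M = not False = True
not G xor not M = False xor True = True
P nor Q = False nor False = True
(not G xor not M) or (P nor Q) = True or True = True
So (A) is true.

(B): Formalization: not (Q -> (not G xor P))

not G = not True = False
not G xor P = False xor False = False
Q -> (not G xor P) = False -> False = True
not (Q -> (not G xor P)) = not True = False
Hence (B) is false.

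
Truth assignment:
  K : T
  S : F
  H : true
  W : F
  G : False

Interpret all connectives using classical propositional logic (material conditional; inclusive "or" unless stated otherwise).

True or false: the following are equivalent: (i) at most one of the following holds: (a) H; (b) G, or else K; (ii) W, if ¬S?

True

Formalization: (H nand (G | K)) <-> (~S -> W)

G | K = F | T = T
H nand (G | K) = T nand T = F
~S = ~F = T
~S -> W = T -> F = F
(H nand (G | K)) <-> (~S -> W) = F <-> F = T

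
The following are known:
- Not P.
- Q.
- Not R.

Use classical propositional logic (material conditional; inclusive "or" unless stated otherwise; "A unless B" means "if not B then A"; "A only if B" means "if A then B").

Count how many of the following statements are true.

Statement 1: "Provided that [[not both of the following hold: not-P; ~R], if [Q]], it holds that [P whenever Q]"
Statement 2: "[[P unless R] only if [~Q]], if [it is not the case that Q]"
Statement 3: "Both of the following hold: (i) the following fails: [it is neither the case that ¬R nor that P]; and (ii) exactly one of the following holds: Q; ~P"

2

Statement 1: This is (Q -> (not P nand not R)) -> (Q -> P).

not P = not False = True
not R = not False = True
not P nand not R = True nand True = False
Q -> (not P nand not R) = True -> False = False
Q -> P = True -> False = False
(Q -> (not P nand not R)) -> (Q -> P) = False -> False = True
Hence Statement 1 is true.

Statement 2: Parsed as not Q -> ((P or R) -> not Q)

not Q = not True = False
P or R = False or False = False
not Q = not True = False
(P or R) -> not Q = False -> False = True
not Q -> ((P or R) -> not Q) = False -> True = True
Thus Statement 2 is true.

Statement 3: This is not (not R nor P) and (Q xor not P).

not R = not False = True
not R nor P = True nor False = False
not (not R nor P) = not False = True
not P = not False = True
Q xor not P = True xor True = False
not (not R nor P) and (Q xor not P) = True and False = False
So Statement 3 is false.

Count: 2.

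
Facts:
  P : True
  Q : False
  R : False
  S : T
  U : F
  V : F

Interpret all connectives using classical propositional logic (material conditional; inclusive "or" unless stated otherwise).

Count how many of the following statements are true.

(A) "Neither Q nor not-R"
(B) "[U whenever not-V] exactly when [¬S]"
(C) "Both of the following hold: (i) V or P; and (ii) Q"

1

(A): Parsed as Q nor ~R

~R = ~F = T
Q nor ~R = F nor T = F
Hence (A) is false.

(B): Parsed as (~V -> U) <-> ~S

~V = ~F = T
~V -> U = T -> F = F
~S = ~T = F
(~V -> U) <-> ~S = F <-> F = T
Thus (B) is true.

(C): Parsed as (V | P) & Q

V | P = F | T = T
(V | P) & Q = T & F = F
Hence (C) is false.

True statements: 1 ((B)).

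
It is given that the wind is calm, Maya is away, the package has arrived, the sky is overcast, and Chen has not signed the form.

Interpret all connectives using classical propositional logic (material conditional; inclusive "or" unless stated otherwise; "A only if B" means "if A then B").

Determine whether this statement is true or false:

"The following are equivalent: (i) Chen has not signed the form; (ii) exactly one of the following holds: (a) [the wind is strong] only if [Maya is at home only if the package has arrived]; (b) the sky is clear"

True.

Let R = "Chen has signed the form" (F), N = "the wind is strong" (F), D = "Maya is at home" (F), W = "the package has arrived" (T), V = "the sky is overcast" (T).
Parsed as ¬R ↔ ((N → (D → W)) ⊕ ¬V)

¬R = ¬F = T
D → W = F → T = T
N → (D → W) = F → T = T
¬V = ¬T = F
(N → (D → W)) ⊕ ¬V = T ⊕ F = T
¬R ↔ ((N → (D → W)) ⊕ ¬V) = T ↔ T = T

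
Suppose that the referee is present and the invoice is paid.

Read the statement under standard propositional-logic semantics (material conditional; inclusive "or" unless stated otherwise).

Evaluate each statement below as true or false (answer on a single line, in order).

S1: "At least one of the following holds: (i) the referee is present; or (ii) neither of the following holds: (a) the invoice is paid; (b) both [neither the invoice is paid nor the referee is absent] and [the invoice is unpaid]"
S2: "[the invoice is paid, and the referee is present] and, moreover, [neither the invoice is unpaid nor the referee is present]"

Let S = "the referee is present" (T), V = "the invoice is paid" (T).

S1: This is S ∨ (V ↓ ((V ↓ ¬S) ∧ ¬V)).

¬S = ¬T = F
V ↓ ¬S = T ↓ F = F
¬V = ¬T = F
(V ↓ ¬S) ∧ ¬V = F ∧ F = F
V ↓ ((V ↓ ¬S) ∧ ¬V) = T ↓ F = F
S ∨ (V ↓ ((V ↓ ¬S) ∧ ¬V)) = T ∨ F = T
So S1 is true.

S2: Parsed as (V ∧ S) ∧ (¬V ↓ S)

V ∧ S = T ∧ T = T
¬V = ¬T = F
¬V ↓ S = F ↓ T = F
(V ∧ S) ∧ (¬V ↓ S) = T ∧ F = F
Thus S2 is false.

S1 True, S2 False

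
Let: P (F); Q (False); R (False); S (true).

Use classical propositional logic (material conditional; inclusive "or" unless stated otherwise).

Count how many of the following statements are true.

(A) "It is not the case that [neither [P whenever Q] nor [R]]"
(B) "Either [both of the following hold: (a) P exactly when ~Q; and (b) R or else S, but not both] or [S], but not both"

(A): Parsed as not ((Q -> P) nor R)

Q -> P = False -> False = True
(Q -> P) nor R = True nor False = False
not ((Q -> P) nor R) = not False = True
Hence (A) is true.

(B): Formalization: ((P iff not Q) and (R xor S)) xor S

not Q = not False = True
P iff not Q = False iff True = False
R xor S = False xor True = True
(P iff not Q) and (R xor S) = False and True = False
((P iff not Q) and (R xor S)) xor S = False xor True = True
So (B) is true.

2 of the 2 statements are true.

2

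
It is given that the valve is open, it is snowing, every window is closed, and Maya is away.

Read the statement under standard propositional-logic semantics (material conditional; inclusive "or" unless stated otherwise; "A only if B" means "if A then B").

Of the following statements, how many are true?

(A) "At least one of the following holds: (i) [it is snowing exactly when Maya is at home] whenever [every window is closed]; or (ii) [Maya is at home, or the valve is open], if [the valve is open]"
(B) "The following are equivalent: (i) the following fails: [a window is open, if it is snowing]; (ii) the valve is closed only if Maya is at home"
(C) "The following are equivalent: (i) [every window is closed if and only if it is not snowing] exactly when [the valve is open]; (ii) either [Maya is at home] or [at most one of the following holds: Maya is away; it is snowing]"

3

Let Q = "a window is open" (F), H = "it is snowing" (T), K = "Maya is at home" (F), U = "the valve is open" (T).

(A): Formalization: (~Q -> (H <-> K)) | (U -> (K | U))

~Q = ~F = T
H <-> K = T <-> F = F
~Q -> (H <-> K) = T -> F = F
K | U = F | T = T
U -> (K | U) = T -> T = T
(~Q -> (H <-> K)) | (U -> (K | U)) = F | T = T
Thus (A) is true.

(B): In symbols: ~(H -> Q) <-> (~U -> K)

H -> Q = T -> F = F
~(H -> Q) = ~F = T
~U = ~T = F
~U -> K = F -> F = T
~(H -> Q) <-> (~U -> K) = T <-> T = T
So (B) is true.

(C): Formalization: ((~Q <-> ~H) <-> U) <-> (K | (~K nand H))

~Q = ~F = T
~H = ~T = F
~Q <-> ~H = T <-> F = F
(~Q <-> ~H) <-> U = F <-> T = F
~K = ~F = T
~K nand H = T nand T = F
K | (~K nand H) = F | F = F
((~Q <-> ~H) <-> U) <-> (K | (~K nand H)) = F <-> F = T
Thus (C) is true.

Count: 3.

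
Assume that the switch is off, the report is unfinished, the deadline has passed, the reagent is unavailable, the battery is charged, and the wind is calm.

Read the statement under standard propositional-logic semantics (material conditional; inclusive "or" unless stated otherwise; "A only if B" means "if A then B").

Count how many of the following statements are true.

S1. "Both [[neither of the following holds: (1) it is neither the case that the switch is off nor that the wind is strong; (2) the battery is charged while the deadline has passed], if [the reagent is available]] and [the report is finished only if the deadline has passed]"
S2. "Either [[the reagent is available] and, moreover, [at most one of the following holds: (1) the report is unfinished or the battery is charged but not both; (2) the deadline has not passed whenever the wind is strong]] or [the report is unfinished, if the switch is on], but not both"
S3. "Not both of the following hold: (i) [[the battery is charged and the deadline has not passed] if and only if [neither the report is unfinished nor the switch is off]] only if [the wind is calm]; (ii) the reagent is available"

3

Let S = "the reagent is available" (F), P = "the switch is on" (F), V = "the wind is strong" (F), U = "the battery is charged" (T), R = "the deadline has passed" (T), Q = "the report is finished" (F).

S1: Parsed as (S → ((¬P ↓ V) ↓ (U ∧ R))) ∧ (Q → R)

¬P = ¬F = T
¬P ↓ V = T ↓ F = F
U ∧ R = T ∧ T = T
(¬P ↓ V) ↓ (U ∧ R) = F ↓ T = F
S → ((¬P ↓ V) ↓ (U ∧ R)) = F → F = T
Q → R = F → T = T
(S → ((¬P ↓ V) ↓ (U ∧ R))) ∧ (Q → R) = T ∧ T = T
Hence S1 is true.

S2: This is (S ∧ ((¬Q ⊕ U) ↑ (V → ¬R))) ⊕ (P → ¬Q).

¬Q = ¬F = T
¬Q ⊕ U = T ⊕ T = F
¬R = ¬T = F
V → ¬R = F → F = T
(¬Q ⊕ U) ↑ (V → ¬R) = F ↑ T = T
S ∧ ((¬Q ⊕ U) ↑ (V → ¬R)) = F ∧ T = F
¬Q = ¬F = T
P → ¬Q = F → T = T
(S ∧ ((¬Q ⊕ U) ↑ (V → ¬R))) ⊕ (P → ¬Q) = F ⊕ T = T
So S2 is true.

S3: Formalization: (((U ∧ ¬R) ↔ (¬Q ↓ ¬P)) → ¬V) ↑ S

¬R = ¬T = F
U ∧ ¬R = T ∧ F = F
¬Q = ¬F = T
¬P = ¬F = T
¬Q ↓ ¬P = T ↓ T = F
(U ∧ ¬R) ↔ (¬Q ↓ ¬P) = F ↔ F = T
¬V = ¬F = T
((U ∧ ¬R) ↔ (¬Q ↓ ¬P)) → ¬V = T → T = T
(((U ∧ ¬R) ↔ (¬Q ↓ ¬P)) → ¬V) ↑ S = T ↑ F = T
So S3 is true.

Count: 3.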